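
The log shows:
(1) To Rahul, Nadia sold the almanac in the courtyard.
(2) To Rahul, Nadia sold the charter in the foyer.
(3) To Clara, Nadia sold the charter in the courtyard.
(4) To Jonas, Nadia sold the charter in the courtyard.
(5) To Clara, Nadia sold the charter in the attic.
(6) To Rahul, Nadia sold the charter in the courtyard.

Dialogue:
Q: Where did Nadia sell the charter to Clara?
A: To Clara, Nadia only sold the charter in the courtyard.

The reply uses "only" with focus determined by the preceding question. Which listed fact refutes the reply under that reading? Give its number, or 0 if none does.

5

The question "Where did ...?" targets the setting, so in the reply the focus falls on "in the courtyard".
"Only" then excludes alternative settings while the background — agent = Nadia, thing = the charter, recipient = Clara — is held fixed.
Fact (5) keeps agent = Nadia, thing = the charter, recipient = Clara but has setting = in the attic; that refutes the reply.
(Fact (4) would refute a reading with focus on the recipient — but that is not what the question asks.)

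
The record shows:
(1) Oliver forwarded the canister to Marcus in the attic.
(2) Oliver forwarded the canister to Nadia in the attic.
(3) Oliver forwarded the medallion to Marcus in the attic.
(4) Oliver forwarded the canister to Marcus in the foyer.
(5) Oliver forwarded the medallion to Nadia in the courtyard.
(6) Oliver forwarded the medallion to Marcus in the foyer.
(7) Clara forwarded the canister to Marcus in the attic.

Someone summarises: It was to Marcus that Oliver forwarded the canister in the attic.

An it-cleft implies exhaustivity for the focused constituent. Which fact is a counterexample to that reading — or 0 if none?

2

The cleft puts "Marcus" in focus and presupposes the open proposition with same agent, thing, setting (Oliver / the canister / in the attic).
Exhaustivity: Marcus is the only recipient satisfying that background.
But fact (2) also has same agent, thing, setting (Oliver / the canister / in the attic), with recipient = Nadia — so the exhaustive reading fails.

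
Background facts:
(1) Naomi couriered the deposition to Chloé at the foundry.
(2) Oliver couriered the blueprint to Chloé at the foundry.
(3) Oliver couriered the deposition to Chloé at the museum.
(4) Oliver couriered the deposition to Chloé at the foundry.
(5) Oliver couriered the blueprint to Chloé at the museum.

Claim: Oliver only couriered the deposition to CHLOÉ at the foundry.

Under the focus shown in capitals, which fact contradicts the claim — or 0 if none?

0

The capitals mark "Chloé" as focus. So "only" rules out other recipients, with the rest (agent = Oliver, thing = the deposition, setting = at the foundry) as background.
Every other fact changes something in the background, not just the recipient. Nothing refutes the claim.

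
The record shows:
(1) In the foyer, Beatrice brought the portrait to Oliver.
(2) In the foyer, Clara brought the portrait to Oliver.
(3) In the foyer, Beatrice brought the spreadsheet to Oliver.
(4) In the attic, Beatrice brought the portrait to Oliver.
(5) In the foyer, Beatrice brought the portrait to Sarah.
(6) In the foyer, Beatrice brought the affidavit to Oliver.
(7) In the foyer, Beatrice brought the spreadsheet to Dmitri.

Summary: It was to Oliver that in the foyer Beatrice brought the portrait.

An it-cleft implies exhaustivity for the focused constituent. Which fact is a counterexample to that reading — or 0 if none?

Focus of the cleft: "Oliver" (the recipient). Presupposed background: Beatrice as agent and the portrait as thing and in the foyer as setting.
Exhaustivity: Oliver is the only recipient satisfying that background.
Fact (5) shares the background but with recipient = Sarah; exhaustivity is violated.

5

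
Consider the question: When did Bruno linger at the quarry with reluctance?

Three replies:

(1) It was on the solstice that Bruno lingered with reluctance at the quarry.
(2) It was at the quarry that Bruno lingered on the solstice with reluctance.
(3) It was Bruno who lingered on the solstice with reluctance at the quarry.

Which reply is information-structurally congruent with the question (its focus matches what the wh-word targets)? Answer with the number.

1

The question word "when" targets the time.
Option (1) clefts "on the solstice" — that matches what the question asks about.
Option (2) clefts "at the quarry" — the location, not what was asked.
Option (3) clefts "Bruno" — the subject (agent), not what was asked.
So the congruent reply is (1).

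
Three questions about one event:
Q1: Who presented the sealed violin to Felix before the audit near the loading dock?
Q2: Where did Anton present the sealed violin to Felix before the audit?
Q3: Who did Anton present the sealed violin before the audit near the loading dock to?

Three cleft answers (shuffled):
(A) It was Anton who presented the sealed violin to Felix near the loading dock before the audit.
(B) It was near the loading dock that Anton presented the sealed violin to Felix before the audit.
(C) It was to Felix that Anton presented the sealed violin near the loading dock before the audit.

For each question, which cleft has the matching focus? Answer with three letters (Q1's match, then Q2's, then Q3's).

ABC

Q1 asks about the subject (agent); cleft (A) focuses "Anton", which is the subject (agent) — so Q1 → A.
Q2 asks about the location; cleft (B) focuses "near the loading dock", which is the location — so Q2 → B.
Q3 asks about the recipient; cleft (C) focuses "to Felix", which is the recipient — so Q3 → C.
Mapping: Q1→A, Q2→B, Q3→C.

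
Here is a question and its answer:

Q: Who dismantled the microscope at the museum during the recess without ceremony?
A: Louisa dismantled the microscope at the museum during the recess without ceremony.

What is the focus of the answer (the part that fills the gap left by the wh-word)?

Louisa

The wh-word "who" asks about the subject (agent).
In the answer, "the microscope", "during the recess", "at the museum" and "without ceremony" are given — repeated from the question.
The constituent filling the subject (agent) gap is "Louisa"; that is the focus and would carry nuclear stress.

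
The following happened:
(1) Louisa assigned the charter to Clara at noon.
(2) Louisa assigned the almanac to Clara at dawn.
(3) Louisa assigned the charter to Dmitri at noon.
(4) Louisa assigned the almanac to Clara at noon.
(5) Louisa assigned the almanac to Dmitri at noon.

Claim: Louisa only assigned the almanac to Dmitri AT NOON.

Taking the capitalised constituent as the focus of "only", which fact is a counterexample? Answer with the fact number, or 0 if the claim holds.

0

Focus (in capitals) is "at noon" — the setting. "Only" excludes alternative settings while holding fixed agent = Louisa, thing = the almanac, recipient = Dmitri.
Every other fact changes something in the background, not just the setting. Nothing refutes the claim.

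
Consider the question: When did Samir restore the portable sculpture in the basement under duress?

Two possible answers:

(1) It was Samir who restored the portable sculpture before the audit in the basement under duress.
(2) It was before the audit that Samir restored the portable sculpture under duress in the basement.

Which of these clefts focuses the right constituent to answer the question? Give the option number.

The question word "when" targets the time.
Option (1) clefts "Samir" — the subject (agent), not what was asked.
Option (2) clefts "before the audit" — that matches what the question asks about.
So the congruent reply is (2).

2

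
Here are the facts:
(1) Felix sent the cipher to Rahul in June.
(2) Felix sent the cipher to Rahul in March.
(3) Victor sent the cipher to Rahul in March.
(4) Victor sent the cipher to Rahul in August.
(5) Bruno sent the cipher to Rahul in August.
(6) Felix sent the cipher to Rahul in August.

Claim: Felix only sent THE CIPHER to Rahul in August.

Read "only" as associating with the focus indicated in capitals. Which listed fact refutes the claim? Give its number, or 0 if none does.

0

The capitals mark "the cipher" as focus. So "only" rules out other things, with the rest (agent = Felix, recipient = Rahul, setting = in August) as background.
Every other fact changes something in the background, not just the thing. Nothing refutes the claim.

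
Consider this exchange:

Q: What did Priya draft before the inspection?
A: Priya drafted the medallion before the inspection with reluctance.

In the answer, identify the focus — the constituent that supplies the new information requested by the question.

the medallion

The wh-word "what" asks about the direct object.
In the answer, "Priya" and "before the inspection" are given — repeated from the question.
"with reluctance" is also new, but it specifies the manner, which is not what the question asks about — so it is not the focus.
The constituent filling the direct object gap is "the medallion"; that is the focus.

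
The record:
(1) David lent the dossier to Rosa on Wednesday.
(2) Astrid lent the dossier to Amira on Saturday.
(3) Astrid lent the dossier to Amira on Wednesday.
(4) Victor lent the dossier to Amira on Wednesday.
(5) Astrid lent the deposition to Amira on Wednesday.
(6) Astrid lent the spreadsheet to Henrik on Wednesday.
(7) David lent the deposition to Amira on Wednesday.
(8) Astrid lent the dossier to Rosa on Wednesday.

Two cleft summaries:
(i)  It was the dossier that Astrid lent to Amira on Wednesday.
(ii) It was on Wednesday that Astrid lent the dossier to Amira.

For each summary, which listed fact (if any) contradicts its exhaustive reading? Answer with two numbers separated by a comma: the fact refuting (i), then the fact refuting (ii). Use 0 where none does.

5, 2

(i): focus "the dossier". Looking for agent = Astrid, recipient = Amira, setting = on Wednesday with some other thing — fact (5) has the deposition there. Refuted.
(ii): focus "on Wednesday". Looking for agent = Astrid, thing = the dossier, recipient = Amira with some other setting — fact (2) has on Saturday there. Refuted.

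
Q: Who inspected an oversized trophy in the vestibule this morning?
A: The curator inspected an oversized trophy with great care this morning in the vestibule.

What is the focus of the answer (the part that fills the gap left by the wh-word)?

the curator

The wh-word "who" asks about the subject (agent).
In the answer, "an oversized trophy", "in the vestibule" and "this morning" are given — repeated from the question.
"with great care" is also new, but it specifies the manner, which is not what the question asks about — so it is not the focus.
The constituent filling the subject (agent) gap is "the curator"; that is the focus.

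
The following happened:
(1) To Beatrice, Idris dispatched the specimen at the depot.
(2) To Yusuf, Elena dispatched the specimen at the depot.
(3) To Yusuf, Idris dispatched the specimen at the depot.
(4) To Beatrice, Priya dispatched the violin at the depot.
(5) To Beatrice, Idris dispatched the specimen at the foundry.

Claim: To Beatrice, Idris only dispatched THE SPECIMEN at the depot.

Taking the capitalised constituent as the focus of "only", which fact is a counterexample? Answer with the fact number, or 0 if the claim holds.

0

The capitals mark "the specimen" as focus. So "only" rules out other things, with the rest (same agent, recipient, setting (Idris / Beatrice / at the depot)) as background.
Every other fact changes something in the background, not just the thing. Nothing refutes the claim.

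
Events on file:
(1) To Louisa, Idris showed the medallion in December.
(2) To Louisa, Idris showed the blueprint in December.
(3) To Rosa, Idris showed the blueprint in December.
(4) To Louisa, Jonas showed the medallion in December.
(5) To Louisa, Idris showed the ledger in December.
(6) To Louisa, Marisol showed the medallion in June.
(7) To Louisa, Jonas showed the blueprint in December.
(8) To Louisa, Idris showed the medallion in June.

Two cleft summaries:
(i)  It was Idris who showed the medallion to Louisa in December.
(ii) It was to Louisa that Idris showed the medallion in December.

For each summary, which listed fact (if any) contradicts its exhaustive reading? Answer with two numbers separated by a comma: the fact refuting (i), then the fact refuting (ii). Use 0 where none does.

Summary (i) focuses "Idris" (the agent); background thing = the medallion, recipient = Louisa, setting = in December. Fact (4) matches that background with agent = Jonas — refutes (i).
Summary (ii) focuses "Louisa" (the recipient); background agent = Idris, thing = the medallion, setting = in December. No fact matches that background with a different recipient, so 0.

4, 0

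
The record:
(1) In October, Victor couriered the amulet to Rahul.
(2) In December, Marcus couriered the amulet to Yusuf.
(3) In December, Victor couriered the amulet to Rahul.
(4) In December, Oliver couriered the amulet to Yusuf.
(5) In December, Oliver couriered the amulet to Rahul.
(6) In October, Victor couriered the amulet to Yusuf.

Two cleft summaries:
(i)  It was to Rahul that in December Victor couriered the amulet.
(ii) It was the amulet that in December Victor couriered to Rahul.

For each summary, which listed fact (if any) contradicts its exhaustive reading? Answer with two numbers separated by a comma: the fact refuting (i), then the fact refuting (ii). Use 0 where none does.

(i): focus "Rahul". No fact shares Victor as agent and the amulet as thing and in December as setting with a different recipient. 0.
(ii): focus "the amulet". No fact shares Victor as agent and Rahul as recipient and in December as setting with a different thing. 0.

0, 0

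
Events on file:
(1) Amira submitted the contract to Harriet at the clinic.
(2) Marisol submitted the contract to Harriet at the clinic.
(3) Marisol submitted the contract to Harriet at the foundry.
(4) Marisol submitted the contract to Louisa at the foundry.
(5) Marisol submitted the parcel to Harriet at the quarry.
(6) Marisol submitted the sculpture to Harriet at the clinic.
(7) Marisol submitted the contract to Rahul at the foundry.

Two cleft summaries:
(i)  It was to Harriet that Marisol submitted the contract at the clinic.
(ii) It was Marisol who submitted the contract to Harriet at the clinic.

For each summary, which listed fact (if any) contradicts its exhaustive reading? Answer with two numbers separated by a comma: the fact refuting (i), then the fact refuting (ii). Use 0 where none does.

(i): focus "Harriet". No fact shares agent = Marisol, thing = the contract, setting = at the clinic with a different recipient. 0.
(ii): focus "Marisol". Looking for thing = the contract, recipient = Harriet, setting = at the clinic with some other agent — fact (1) has Amira there. Refuted.

0, 1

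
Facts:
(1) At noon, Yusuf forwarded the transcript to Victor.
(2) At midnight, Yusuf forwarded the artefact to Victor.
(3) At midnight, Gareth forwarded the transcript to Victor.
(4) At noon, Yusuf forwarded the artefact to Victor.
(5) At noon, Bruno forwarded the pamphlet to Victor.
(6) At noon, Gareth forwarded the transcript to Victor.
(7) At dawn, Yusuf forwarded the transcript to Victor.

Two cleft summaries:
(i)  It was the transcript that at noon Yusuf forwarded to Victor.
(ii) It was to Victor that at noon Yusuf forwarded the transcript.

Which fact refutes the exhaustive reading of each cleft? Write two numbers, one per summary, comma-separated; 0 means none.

(i): focus "the transcript". Looking for Yusuf as agent and Victor as recipient and at noon as setting with some other thing — fact (4) has the artefact there. Refuted.
(ii): focus "Victor". No fact shares Yusuf as agent and the transcript as thing and at noon as setting with a different recipient. 0.

4, 0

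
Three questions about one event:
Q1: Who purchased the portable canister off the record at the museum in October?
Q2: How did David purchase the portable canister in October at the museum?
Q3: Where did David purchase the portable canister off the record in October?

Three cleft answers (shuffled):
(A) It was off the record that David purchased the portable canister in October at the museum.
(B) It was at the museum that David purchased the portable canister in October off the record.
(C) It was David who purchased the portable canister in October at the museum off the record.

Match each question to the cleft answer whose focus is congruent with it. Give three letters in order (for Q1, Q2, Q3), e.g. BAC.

CAB

Q1 asks about the subject (agent); cleft (C) focuses "David", which is the subject (agent) — so Q1 → C.
Q2 asks about the manner; cleft (A) focuses "off the record", which is the manner — so Q2 → A.
Q3 asks about the location; cleft (B) focuses "at the museum", which is the location — so Q3 → B.
Mapping: Q1→C, Q2→A, Q3→B.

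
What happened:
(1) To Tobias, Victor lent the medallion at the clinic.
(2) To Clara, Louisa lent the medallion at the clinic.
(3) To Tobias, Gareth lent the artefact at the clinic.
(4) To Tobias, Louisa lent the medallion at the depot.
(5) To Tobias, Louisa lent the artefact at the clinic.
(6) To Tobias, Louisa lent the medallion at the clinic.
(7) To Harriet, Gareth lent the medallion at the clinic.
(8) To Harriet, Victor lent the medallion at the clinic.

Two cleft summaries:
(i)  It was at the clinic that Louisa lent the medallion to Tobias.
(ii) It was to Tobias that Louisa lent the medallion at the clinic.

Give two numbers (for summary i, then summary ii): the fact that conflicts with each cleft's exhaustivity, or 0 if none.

Summary (i) focuses "at the clinic" (the setting); background agent = Louisa, thing = the medallion, recipient = Tobias. Fact (4) matches that background with setting = at the depot — refutes (i).
Summary (ii) focuses "Tobias" (the recipient); background agent = Louisa, thing = the medallion, setting = at the clinic. Fact (2) matches that background with recipient = Clara — refutes (ii).

4, 2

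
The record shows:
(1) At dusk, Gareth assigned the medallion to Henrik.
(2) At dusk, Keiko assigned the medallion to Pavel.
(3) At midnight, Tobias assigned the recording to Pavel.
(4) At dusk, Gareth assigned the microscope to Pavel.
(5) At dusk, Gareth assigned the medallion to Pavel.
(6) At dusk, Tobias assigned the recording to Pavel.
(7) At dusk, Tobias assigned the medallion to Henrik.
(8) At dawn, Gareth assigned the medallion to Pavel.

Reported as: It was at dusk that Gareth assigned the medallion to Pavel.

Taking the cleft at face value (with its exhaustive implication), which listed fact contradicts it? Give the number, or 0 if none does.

8

Focus of the cleft: "at dusk" (the setting). Presupposed background: Gareth as agent and the medallion as thing and Pavel as recipient.
Exhaustivity: at dusk is the only setting satisfying that background.
Fact (8) shares the background but with setting = at dawn; exhaustivity is violated.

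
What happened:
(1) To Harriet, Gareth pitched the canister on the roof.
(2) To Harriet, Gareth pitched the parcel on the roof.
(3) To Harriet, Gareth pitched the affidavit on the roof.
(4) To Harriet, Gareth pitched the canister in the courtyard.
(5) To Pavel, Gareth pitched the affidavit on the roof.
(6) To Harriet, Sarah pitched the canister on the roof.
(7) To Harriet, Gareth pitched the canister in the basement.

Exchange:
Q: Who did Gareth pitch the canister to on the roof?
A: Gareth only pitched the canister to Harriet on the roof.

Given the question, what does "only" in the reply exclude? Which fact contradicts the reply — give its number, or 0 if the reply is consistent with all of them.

Answering "Who did ... to ...?" puts focus on the recipient — here, "Harriet".
"Only" then excludes alternative recipients while the background — same agent, thing, setting (Gareth / the canister / on the roof) — is held fixed.
No fact keeps same agent, thing, setting (Gareth / the canister / on the roof) while changing the recipient; every other fact differs on something backgrounded. The reply stands.
(Fact (2) would refute a reading with focus on the thing — but that is not what the question asks.)

0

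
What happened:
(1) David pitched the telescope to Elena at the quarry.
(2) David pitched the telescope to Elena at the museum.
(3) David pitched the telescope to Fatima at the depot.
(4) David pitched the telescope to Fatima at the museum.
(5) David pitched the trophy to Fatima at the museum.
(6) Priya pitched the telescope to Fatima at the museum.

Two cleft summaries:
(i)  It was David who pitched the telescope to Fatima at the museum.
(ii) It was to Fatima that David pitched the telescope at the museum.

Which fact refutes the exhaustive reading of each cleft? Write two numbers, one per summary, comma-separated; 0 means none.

Summary (i) focuses "David" (the agent); background thing = the telescope, recipient = Fatima, setting = at the museum. Fact (6) matches that background with agent = Priya — refutes (i).
Summary (ii) focuses "Fatima" (the recipient); background agent = David, thing = the telescope, setting = at the museum. Fact (2) matches that background with recipient = Elena — refutes (ii).

6, 2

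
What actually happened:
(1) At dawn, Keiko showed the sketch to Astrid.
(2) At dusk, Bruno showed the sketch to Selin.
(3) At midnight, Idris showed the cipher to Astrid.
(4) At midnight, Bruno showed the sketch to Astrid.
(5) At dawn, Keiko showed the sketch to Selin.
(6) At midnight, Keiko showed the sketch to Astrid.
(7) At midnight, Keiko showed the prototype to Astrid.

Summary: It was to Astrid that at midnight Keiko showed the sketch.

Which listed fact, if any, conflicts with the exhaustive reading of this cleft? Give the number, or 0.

Focus of the cleft: "Astrid" (the recipient). Presupposed background: Keiko as agent and the sketch as thing and at midnight as setting.
The exhaustive reading says no other recipient fits that background.
Every other fact differs from the presupposition on some backgrounded slot, so none challenges the exhaustivity.

0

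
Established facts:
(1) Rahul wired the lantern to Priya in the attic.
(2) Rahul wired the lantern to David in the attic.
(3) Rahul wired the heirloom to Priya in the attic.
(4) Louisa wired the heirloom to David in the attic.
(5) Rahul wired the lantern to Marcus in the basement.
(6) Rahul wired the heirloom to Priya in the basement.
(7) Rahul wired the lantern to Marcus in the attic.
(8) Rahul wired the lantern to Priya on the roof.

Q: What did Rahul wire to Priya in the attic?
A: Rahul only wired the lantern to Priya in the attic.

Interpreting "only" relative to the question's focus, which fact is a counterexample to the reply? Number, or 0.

The question "What did ...?" targets the thing, so in the reply the focus falls on "the lantern".
"Only" then excludes alternative things while the background — agent = Rahul, recipient = Priya, setting = in the attic — is held fixed.
Fact (3) shares the background with a different thing (the heirloom) — counterexample.
(Fact (2) would refute a reading with focus on the recipient — but that is not what the question asks.)

3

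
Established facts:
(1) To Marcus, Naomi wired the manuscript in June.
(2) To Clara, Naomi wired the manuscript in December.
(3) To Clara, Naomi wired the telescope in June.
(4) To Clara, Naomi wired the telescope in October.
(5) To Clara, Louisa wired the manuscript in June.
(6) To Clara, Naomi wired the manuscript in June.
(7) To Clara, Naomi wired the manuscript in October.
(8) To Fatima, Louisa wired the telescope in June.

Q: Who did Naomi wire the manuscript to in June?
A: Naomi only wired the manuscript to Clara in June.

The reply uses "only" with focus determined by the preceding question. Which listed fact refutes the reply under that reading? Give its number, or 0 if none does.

1

The question "Who did ... to ...?" targets the recipient, so in the reply the focus falls on "Clara".
So "only" ranges over recipients; the rest (Naomi as agent and the manuscript as thing and in June as setting) is presupposed.
Fact (1) shares the background with a different recipient (Marcus) — counterexample.
(Fact (3) would refute a reading with focus on the thing — but that is not what the question asks.)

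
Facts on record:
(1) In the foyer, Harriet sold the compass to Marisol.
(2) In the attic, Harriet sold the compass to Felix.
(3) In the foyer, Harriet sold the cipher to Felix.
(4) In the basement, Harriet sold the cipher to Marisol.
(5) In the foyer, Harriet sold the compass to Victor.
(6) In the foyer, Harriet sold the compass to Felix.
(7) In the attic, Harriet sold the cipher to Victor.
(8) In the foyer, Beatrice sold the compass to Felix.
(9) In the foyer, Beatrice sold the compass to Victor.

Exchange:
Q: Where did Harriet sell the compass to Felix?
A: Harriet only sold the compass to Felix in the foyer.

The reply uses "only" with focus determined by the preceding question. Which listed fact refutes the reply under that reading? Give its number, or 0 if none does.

2

Answering "Where did ...?" puts focus on the setting — here, "in the foyer".
So "only" ranges over settings; the rest (Harriet as agent and the compass as thing and Felix as recipient) is presupposed.
Fact (2) shares the background with a different setting (in the attic) — counterexample.
(Fact (3) would refute a reading with focus on the thing — but that is not what the question asks.)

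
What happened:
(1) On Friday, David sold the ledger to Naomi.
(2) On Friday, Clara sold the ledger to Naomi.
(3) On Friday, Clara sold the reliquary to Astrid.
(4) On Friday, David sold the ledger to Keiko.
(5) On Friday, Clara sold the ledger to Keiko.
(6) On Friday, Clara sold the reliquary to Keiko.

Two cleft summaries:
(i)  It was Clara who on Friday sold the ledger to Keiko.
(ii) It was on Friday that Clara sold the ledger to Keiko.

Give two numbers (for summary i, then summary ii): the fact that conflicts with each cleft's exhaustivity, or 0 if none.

4, 0

(i): focus "Clara". Looking for same thing, recipient, setting (the ledger / Keiko / on Friday) with some other agent — fact (4) has David there. Refuted.
(ii): focus "on Friday". No fact shares same agent, thing, recipient (Clara / the ledger / Keiko) with a different setting. 0.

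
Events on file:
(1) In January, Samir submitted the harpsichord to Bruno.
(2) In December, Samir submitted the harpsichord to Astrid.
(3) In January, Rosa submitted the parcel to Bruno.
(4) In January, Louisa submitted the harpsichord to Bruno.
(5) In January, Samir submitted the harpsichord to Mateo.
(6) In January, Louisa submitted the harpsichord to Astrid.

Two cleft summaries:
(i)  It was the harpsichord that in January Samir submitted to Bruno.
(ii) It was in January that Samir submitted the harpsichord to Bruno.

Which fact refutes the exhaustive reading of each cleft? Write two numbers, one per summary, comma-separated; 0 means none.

(i): focus "the harpsichord". No fact shares same agent, recipient, setting (Samir / Bruno / in January) with a different thing. 0.
(ii): focus "in January". No fact shares same agent, thing, recipient (Samir / the harpsichord / Bruno) with a different setting. 0.

0, 0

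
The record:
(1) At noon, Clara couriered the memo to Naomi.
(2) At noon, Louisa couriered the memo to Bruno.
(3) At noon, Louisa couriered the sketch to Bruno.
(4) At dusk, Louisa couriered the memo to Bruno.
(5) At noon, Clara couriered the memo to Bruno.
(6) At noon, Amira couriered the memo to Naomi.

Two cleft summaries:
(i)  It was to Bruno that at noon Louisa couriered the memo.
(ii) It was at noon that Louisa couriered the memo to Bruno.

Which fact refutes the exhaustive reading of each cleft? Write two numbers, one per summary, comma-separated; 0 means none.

(i): focus "Bruno". No fact shares Louisa as agent and the memo as thing and at noon as setting with a different recipient. 0.
(ii): focus "at noon". Looking for Louisa as agent and the memo as thing and Bruno as recipient with some other setting — fact (4) has at dusk there. Refuted.

0, 4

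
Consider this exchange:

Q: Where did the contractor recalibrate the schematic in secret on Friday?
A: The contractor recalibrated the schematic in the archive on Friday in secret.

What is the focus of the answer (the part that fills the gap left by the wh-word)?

in the archive

The wh-word "where" asks about the location.
In the answer, "the contractor", "the schematic", "on Friday" and "in secret" are given — repeated from the question.
The constituent filling the location gap is "in the archive"; that is the focus and would carry nuclear stress.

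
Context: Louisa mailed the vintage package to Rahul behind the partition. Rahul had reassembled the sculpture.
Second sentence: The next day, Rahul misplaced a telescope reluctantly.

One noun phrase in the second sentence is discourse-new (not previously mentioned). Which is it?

"Rahul" in the second sentence is given — already mentioned in the context.
"a telescope" has no antecedent in the context; it is discourse-new (the indefinite article also signals a new referent).

a telescope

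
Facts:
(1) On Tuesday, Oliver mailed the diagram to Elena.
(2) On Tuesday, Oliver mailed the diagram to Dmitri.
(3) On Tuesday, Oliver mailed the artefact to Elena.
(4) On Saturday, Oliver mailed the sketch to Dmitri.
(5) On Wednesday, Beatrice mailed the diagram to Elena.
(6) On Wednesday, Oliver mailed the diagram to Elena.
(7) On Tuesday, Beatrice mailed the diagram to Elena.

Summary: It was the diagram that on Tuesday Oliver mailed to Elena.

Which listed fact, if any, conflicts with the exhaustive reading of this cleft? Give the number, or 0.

3

Focus of the cleft: "the diagram" (the thing). Presupposed background: Oliver as agent and Elena as recipient and on Tuesday as setting.
Exhaustivity: the diagram is the only thing satisfying that background.
But fact (3) also has Oliver as agent and Elena as recipient and on Tuesday as setting, with thing = the artefact — so the exhaustive reading fails.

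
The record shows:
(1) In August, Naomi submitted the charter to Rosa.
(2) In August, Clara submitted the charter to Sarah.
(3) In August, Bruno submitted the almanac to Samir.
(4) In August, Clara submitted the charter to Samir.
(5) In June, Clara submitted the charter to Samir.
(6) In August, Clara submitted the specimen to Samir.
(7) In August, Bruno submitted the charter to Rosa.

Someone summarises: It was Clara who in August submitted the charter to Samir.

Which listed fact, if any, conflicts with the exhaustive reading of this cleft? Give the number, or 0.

Focus of the cleft: "Clara" (the agent). Presupposed background: thing = the charter, recipient = Samir, setting = in August.
Exhaustivity: Clara is the only agent satisfying that background.
Every other fact differs from the presupposition on some backgrounded slot, so none challenges the exhaustivity.

0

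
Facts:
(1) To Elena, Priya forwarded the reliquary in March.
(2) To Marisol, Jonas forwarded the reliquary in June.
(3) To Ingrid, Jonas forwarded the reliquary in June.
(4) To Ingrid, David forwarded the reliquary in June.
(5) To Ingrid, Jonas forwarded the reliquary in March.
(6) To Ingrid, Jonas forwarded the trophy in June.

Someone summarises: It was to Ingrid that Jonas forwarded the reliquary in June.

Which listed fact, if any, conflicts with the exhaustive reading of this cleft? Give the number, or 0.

2

The cleft puts "Ingrid" in focus and presupposes the open proposition with same agent, thing, setting (Jonas / the reliquary / in June).
Exhaustivity: Ingrid is the only recipient satisfying that background.
But fact (2) also has same agent, thing, setting (Jonas / the reliquary / in June), with recipient = Marisol — so the exhaustive reading fails.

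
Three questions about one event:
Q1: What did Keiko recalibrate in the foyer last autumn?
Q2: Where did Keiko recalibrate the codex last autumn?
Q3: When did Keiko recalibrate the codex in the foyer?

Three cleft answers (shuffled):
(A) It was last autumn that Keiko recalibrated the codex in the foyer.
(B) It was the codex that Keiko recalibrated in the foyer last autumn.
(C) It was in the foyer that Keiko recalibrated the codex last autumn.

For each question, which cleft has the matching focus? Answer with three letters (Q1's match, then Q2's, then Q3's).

Q1 asks about the direct object; cleft (B) focuses "the codex", which is the direct object — so Q1 → B.
Q2 asks about the location; cleft (C) focuses "in the foyer", which is the location — so Q2 → C.
Q3 asks about the time; cleft (A) focuses "last autumn", which is the time — so Q3 → A.
Mapping: Q1→B, Q2→C, Q3→A.

BCA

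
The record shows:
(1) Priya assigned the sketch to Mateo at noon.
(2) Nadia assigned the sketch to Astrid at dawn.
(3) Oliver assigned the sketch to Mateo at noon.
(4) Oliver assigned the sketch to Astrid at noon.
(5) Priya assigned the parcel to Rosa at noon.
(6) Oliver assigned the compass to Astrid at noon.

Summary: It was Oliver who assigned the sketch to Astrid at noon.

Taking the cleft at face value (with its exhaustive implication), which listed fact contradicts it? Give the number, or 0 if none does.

The cleft puts "Oliver" in focus and presupposes the open proposition with thing = the sketch, recipient = Astrid, setting = at noon.
The exhaustive reading says no other agent fits that background.
No listed fact matches the background with a different agent. Exhaustivity holds.

0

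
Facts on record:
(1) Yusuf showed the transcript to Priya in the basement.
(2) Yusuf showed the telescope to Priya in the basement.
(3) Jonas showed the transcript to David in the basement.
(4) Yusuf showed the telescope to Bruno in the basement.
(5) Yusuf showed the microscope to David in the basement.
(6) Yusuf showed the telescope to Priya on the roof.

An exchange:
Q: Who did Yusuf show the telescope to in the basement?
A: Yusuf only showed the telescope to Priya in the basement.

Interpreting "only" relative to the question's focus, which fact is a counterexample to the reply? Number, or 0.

Answering "Who did ... to ...?" puts focus on the recipient — here, "Priya".
"Only" then excludes alternative recipients while the background — same agent, thing, setting (Yusuf / the telescope / in the basement) — is held fixed.
Fact (4) keeps same agent, thing, setting (Yusuf / the telescope / in the basement) but has recipient = Bruno; that refutes the reply.
(Fact (1) would refute a reading with focus on the thing — but that is not what the question asks.)

4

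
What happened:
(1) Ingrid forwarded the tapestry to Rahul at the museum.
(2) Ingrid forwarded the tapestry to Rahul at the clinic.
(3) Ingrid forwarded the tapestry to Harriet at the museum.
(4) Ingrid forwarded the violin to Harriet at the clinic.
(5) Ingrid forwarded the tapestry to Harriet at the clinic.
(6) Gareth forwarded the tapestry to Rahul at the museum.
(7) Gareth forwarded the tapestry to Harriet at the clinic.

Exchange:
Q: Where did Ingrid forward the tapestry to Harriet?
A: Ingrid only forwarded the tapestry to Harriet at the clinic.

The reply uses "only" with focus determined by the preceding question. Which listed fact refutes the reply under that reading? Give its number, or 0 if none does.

3

The question "Where did ...?" targets the setting, so in the reply the focus falls on "at the clinic".
So "only" ranges over settings; the rest (agent = Ingrid, thing = the tapestry, recipient = Harriet) is presupposed.
Fact (3) keeps agent = Ingrid, thing = the tapestry, recipient = Harriet but has setting = at the museum; that refutes the reply.
(Fact (4) would refute a reading with focus on the thing — but that is not what the question asks.)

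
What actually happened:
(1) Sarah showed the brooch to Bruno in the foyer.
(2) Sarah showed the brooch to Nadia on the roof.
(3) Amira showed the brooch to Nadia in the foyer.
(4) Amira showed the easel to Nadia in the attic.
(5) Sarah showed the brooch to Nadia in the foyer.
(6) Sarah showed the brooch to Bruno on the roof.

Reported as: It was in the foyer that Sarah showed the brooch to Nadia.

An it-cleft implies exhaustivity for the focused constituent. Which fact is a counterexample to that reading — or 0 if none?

The cleft puts "in the foyer" in focus and presupposes the open proposition with Sarah as agent and the brooch as thing and Nadia as recipient.
Exhaustivity: in the foyer is the only setting satisfying that background.
Fact (2) shares the background but with setting = on the roof; exhaustivity is violated.

2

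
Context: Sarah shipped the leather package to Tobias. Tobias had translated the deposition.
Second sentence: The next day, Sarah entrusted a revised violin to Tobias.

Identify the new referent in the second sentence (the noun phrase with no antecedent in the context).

a revised violin

"Sarah" and "Tobias" in the second sentence are given — already mentioned in the context.
"a revised violin" has no antecedent in the context; it is discourse-new (the indefinite article also signals a new referent).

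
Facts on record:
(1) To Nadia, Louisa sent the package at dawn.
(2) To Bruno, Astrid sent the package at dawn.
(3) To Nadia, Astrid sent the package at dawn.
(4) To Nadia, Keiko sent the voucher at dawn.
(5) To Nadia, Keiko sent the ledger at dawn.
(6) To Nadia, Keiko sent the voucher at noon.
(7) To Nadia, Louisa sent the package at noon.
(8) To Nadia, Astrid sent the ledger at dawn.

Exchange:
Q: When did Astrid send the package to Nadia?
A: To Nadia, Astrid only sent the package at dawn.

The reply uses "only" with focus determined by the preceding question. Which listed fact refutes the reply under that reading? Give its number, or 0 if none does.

The question "When did ...?" targets the setting, so in the reply the focus falls on "at dawn".
So "only" ranges over settings; the rest (Astrid as agent and the package as thing and Nadia as recipient) is presupposed.
No listed fact shares that background with another setting. Nothing contradicts the reply.
(Fact (2) would refute a reading with focus on the recipient — but that is not what the question asks.)

0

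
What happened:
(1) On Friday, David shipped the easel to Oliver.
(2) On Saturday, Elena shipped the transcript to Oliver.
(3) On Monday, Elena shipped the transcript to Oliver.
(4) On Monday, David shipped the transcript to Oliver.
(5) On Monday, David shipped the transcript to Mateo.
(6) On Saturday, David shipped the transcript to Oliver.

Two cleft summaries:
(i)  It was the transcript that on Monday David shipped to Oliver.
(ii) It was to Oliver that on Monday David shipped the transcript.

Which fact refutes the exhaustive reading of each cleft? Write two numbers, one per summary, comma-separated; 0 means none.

Summary (i) focuses "the transcript" (the thing); background David as agent and Oliver as recipient and on Monday as setting. No fact matches that background with a different thing, so 0.
Summary (ii) focuses "Oliver" (the recipient); background David as agent and the transcript as thing and on Monday as setting. Fact (5) matches that background with recipient = Mateo — refutes (ii).

0, 5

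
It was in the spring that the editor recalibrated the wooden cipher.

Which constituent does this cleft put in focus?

In an it-cleft "It was X that/who ...", the clefted constituent X is the focus; the that/who-clause expresses the presupposed open proposition.
Here the focus is "in the spring". The backgrounded (presupposed) material includes "the editor" and "the wooden cipher".

in the spring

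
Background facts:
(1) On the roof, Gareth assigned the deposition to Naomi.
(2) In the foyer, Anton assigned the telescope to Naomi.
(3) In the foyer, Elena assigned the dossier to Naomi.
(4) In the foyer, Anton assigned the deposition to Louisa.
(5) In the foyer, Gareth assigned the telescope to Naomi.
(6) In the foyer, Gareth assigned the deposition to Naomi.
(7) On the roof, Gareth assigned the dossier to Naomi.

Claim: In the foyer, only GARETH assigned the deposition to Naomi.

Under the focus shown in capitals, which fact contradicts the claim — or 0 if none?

The capitals mark "Gareth" as focus. So "only" rules out other agents, with the rest (thing = the deposition, recipient = Naomi, setting = in the foyer) as background.
No fact matches thing = the deposition, recipient = Naomi, setting = in the foyer with a different agent — every other fact differs on at least one backgrounded slot. So no fact refutes it.

0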